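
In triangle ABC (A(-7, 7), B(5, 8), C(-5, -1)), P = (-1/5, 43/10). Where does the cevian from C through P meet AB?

(3, 47/6)

Barycentric coordinates of P with respect to ABC: (1/10, 1/2, 2/5).
On side AB the C-coordinate is zero; dropping P's C-weight 2/5 and renormalizing the remaining 1/10 : 1/2 gives weights 1/6, 5/6 on A, B.
Q = (1/6)·(-7, 7) + (5/6)·(5, 8) = (3, 47/6).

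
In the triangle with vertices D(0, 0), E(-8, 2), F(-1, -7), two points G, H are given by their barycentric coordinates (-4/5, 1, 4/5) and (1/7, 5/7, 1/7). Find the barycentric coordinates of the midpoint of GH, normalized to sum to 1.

(-23/70, 6/7, 33/70)

Since both coordinate triples sum to 1, the midpoint's barycentrics are the componentwise average.
(-4/5+1/7)/2 = -23/70; similarly 6/7 and 33/70.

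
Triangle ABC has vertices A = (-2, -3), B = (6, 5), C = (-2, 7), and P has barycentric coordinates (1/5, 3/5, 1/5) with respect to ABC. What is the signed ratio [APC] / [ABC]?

The signed ratio [APC]/[ABC] equals the barycentric coordinate of P at vertex B, which is 3/5.

3/5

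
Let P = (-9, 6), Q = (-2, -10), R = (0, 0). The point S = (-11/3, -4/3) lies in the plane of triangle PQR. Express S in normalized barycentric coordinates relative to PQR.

(1/3, 1/3, 1/3)

Signed area of the reference triangle: [PQR] = ½·((-9)·(-10−0) + (-2)·(0−6) + 0·(6−(-10))) = ½·(90 + 12 + 0) = 51.
[SQR] = ½·((-11/3)·(-10−0) + (-2)·(0−(-4/3)) + 0·(-4/3−(-10))) = ½·(110/3 − 8/3 + 0) = 17, so the P-coordinate is 17/51 = 1/3.
[PSR] = ½·((-9)·(-4/3−0) + (-11/3)·(0−6) + 0·(6−(-4/3))) = ½·(12 + 22 + 0) = 17, so the Q-coordinate is 1/3.
[PQS] = ½·((-9)·(-10−(-4/3)) + (-2)·(-4/3−6) + (-11/3)·(6−(-10))) = ½·(78 + 44/3 − 176/3) = 17, so the R-coordinate is 1/3.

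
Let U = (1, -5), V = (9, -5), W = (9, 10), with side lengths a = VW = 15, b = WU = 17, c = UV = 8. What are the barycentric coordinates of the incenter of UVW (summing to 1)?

(3/8, 17/40, 1/5)

The incenter has barycentric coordinates proportional to the opposite side lengths: (15 : 17 : 8).
Normalizing by 15+17+8 = 40 gives (3/8, 17/40, 1/5).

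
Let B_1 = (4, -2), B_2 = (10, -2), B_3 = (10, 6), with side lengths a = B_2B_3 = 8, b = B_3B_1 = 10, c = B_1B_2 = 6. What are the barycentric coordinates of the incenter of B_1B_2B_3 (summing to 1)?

The incenter has barycentric coordinates proportional to the opposite side lengths: (8 : 10 : 6).
Normalizing by 8+10+6 = 24 gives (1/3, 5/12, 1/4).

(1/3, 5/12, 1/4)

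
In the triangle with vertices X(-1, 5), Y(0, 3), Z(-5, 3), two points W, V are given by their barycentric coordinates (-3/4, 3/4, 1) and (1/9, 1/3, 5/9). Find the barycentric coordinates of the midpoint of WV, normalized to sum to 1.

Since both coordinate triples sum to 1, the midpoint's barycentrics are the componentwise average.
(-3/4+1/9)/2 = -23/72; similarly 13/24 and 7/9.

(-23/72, 13/24, 7/9)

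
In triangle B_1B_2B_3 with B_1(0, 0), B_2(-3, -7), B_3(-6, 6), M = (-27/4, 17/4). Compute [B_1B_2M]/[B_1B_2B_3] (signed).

[B_1B_2B_3] = ½·(0·(-7−6) + (-3)·(6−0) + (-6)·(0−(-7))) = ½·(0 − 18 − 42) = -30.
[B_1B_2M] = ½·(0·(-7−(17/4)) + (-3)·(17/4−0) + (-27/4)·(0−(-7))) = ½·(0 − 51/4 − 189/4) = -30, so the ratio is (-30)/(-30) = 1.

1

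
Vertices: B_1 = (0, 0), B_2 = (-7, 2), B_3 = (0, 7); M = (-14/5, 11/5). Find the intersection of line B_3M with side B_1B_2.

Barycentric coordinates of M with respect to B_1B_2B_3: (2/5, 2/5, 1/5).
On side B_1B_2 the B_3-coordinate is zero; dropping M's B_3-weight 1/5 and renormalizing the remaining 2/5 : 2/5 gives weights 1/2, 1/2 on B_1, B_2.
N = (1/2)·(0, 0) + (1/2)·(-7, 2) = (-7/2, 1).

(-7/2, 1)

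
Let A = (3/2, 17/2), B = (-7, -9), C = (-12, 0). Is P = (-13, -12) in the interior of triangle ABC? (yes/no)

Barycentric coordinates of P: (-69/164, 307/328, 159/328).
The three coordinates are negative, positive, positive; a point is interior exactly when all three are positive.

no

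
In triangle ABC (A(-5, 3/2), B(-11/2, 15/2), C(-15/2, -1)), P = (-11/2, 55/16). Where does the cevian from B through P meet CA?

(-11/2, 1)

Barycentric coordinates of P with respect to ABC: (1/2, 3/8, 1/8).
On side CA the B-coordinate is zero; dropping P's B-weight 3/8 and renormalizing the remaining 1/8 : 1/2 gives weights 1/5, 4/5 on C, A.
Q = (1/5)·(-15/2, -1) + (4/5)·(-5, 3/2) = (-11/2, 1).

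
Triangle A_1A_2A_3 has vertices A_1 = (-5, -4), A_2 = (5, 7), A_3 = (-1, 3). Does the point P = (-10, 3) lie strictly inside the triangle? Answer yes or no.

no

Barycentric coordinates of P: (-18/13, -63/26, 125/26).
The three coordinates are negative, negative, positive; a point is interior exactly when all three are positive.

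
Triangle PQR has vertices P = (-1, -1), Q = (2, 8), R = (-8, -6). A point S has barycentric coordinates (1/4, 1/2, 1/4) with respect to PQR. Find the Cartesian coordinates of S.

(-5/4, 9/4)

S = (1/4)·P + (1/2)·Q + (1/4)·R.
x-coordinate: (1/4)·(-1) + (1/2)·2 + (1/4)·(-8) = -5/4.
y-coordinate: (1/4)·(-1) + (1/2)·8 + (1/4)·(-6) = 9/4.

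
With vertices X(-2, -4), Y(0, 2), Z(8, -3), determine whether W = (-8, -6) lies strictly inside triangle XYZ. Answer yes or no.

no

Barycentric coordinates of W: (52/29, -7/29, -16/29).
The three coordinates are positive, negative, negative; a point is interior exactly when all three are positive.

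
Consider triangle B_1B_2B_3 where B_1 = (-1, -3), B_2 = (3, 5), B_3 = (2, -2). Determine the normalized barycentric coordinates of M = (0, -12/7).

(5/7, 1/7, 1/7)

Signed area of the reference triangle: [B_1B_2B_3] = ½·((-1)·(5−(-2)) + 3·(-2−(-3)) + 2·(-3−5)) = ½·(-7 + 3 − 16) = -10.
[MB_2B_3] = ½·(0·(5−(-2)) + 3·(-2−(-12/7)) + 2·(-12/7−5)) = ½·(0 − 6/7 − 94/7) = -50/7, so the B_1-coordinate is (-50/7)/(-10) = 5/7.
[B_1MB_3] = ½·((-1)·(-12/7−(-2)) + 0·(-2−(-3)) + 2·(-3−(-12/7))) = ½·(-2/7 + 0 − 18/7) = -10/7, so the B_2-coordinate is 1/7.
[B_1B_2M] = ½·((-1)·(5−(-12/7)) + 3·(-12/7−(-3)) + 0·(-3−5)) = ½·(-47/7 + 27/7 + 0) = -10/7, so the B_3-coordinate is 1/7.
Check: 5/7 + 1/7 + 1/7 = 1.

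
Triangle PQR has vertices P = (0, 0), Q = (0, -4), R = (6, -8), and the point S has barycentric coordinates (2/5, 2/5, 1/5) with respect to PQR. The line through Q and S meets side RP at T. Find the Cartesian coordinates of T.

(2, -8/3)

Line QS meets RP where the Q-coordinate vanishes; zeroing S's Q-weight and renormalizing leaves R, P-weights 1/5 : 2/5 → (1/3, 2/3).
So T = (1/3)·R + (2/3)·P = (2, -8/3).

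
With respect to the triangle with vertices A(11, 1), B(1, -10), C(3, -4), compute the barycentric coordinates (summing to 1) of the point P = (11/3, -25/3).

Signed area of the reference triangle: [ABC] = ½·(11·(-10−(-4)) + 1·(-4−1) + 3·(1−(-10))) = ½·(-66 − 5 + 33) = -19.
[PBC] = ½·((11/3)·(-10−(-4)) + 1·(-4−(-25/3)) + 3·(-25/3−(-10))) = ½·(-22 + 13/3 + 5) = -19/3, so the A-coordinate is (-19/3)/(-19) = 1/3.
[APC] = ½·(11·(-25/3−(-4)) + (11/3)·(-4−1) + 3·(1−(-25/3))) = ½·(-143/3 − 55/3 + 28) = -19, so the B-coordinate is 1.
[ABP] = ½·(11·(-10−(-25/3)) + 1·(-25/3−1) + (11/3)·(1−(-10))) = ½·(-55/3 − 28/3 + 121/3) = 19/3, so the C-coordinate is -1/3.

(1/3, 1, -1/3)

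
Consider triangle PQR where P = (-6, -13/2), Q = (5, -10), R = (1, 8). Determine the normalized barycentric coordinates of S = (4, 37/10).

Signed area of the reference triangle: [PQR] = ½·((-6)·(-10−8) + 5·(8−(-13/2)) + 1·(-13/2−(-10))) = ½·(108 + 145/2 + 7/2) = 92.
[SQR] = ½·(4·(-10−8) + 5·(8−(37/10)) + 1·(37/10−(-10))) = ½·(-72 + 43/2 + 137/10) = -92/5, so the P-coordinate is (-92/5)/92 = -1/5.
[PSR] = ½·((-6)·(37/10−8) + 4·(8−(-13/2)) + 1·(-13/2−(37/10))) = ½·(129/5 + 58 − 51/5) = 184/5, so the Q-coordinate is 2/5.
[PQS] = ½·((-6)·(-10−(37/10)) + 5·(37/10−(-13/2)) + 4·(-13/2−(-10))) = ½·(411/5 + 51 + 14) = 368/5, so the R-coordinate is 4/5.

(-1/5, 2/5, 4/5)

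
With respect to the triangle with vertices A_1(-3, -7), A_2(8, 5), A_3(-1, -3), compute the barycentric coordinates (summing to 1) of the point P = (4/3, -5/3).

Signed area of the reference triangle: [A_1A_2A_3] = ½·((-3)·(5−(-3)) + 8·(-3−(-7)) + (-1)·(-7−5)) = ½·(-24 + 32 + 12) = 10.
[PA_2A_3] = ½·((4/3)·(5−(-3)) + 8·(-3−(-5/3)) + (-1)·(-5/3−5)) = ½·(32/3 − 32/3 + 20/3) = 10/3, so the A_1-coordinate is (10/3)/10 = 1/3.
[A_1PA_3] = ½·((-3)·(-5/3−(-3)) + (4/3)·(-3−(-7)) + (-1)·(-7−(-5/3))) = ½·(-4 + 16/3 + 16/3) = 10/3, so the A_2-coordinate is 1/3.
[A_1A_2P] = ½·((-3)·(5−(-5/3)) + 8·(-5/3−(-7)) + (4/3)·(-7−5)) = ½·(-20 + 128/3 − 16) = 10/3, so the A_3-coordinate is 1/3.

(1/3, 1/3, 1/3)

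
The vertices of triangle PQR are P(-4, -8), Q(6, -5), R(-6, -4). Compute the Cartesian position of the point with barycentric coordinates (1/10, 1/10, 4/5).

S = (1/10)·P + (1/10)·Q + (4/5)·R.
x-coordinate: (1/10)·(-4) + (1/10)·6 + (4/5)·(-6) = -23/5.
y-coordinate: (1/10)·(-8) + (1/10)·(-5) + (4/5)·(-4) = -9/2.

(-23/5, -9/2)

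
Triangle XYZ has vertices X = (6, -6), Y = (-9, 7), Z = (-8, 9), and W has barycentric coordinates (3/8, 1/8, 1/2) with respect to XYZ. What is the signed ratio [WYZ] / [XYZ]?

The signed ratio [WYZ]/[XYZ] equals the barycentric coordinate of W at vertex X, which is 3/8.

3/8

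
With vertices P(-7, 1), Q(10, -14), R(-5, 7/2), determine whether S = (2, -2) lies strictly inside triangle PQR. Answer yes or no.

no

Barycentric coordinates of S: (-16/29, 57/145, 168/145).
The three coordinates are negative, positive, positive; a point is interior exactly when all three are positive.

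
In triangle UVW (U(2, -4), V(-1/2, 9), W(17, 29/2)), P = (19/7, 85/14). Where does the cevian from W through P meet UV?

(1/3, 14/3)

Barycentric coordinates of P with respect to UVW: (2/7, 4/7, 1/7).
On side UV the W-coordinate is zero; dropping P's W-weight 1/7 and renormalizing the remaining 2/7 : 4/7 gives weights 1/3, 2/3 on U, V.
Q = (1/3)·(2, -4) + (2/3)·(-1/2, 9) = (1/3, 14/3).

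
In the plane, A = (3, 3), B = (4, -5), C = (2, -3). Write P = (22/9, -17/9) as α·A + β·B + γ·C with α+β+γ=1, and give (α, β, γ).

(2/9, 1/9, 2/3)

Signed area of the reference triangle: [ABC] = ½·(3·(-5−(-3)) + 4·(-3−3) + 2·(3−(-5))) = ½·(-6 − 24 + 16) = -7.
[PBC] = ½·((22/9)·(-5−(-3)) + 4·(-3−(-17/9)) + 2·(-17/9−(-5))) = ½·(-44/9 − 40/9 + 56/9) = -14/9, so the A-coordinate is (-14/9)/(-7) = 2/9.
[APC] = ½·(3·(-17/9−(-3)) + (22/9)·(-3−3) + 2·(3−(-17/9))) = ½·(10/3 − 44/3 + 88/9) = -7/9, so the B-coordinate is 1/9.
[ABP] = ½·(3·(-5−(-17/9)) + 4·(-17/9−3) + (22/9)·(3−(-5))) = ½·(-28/3 − 176/9 + 176/9) = -14/3, so the C-coordinate is 2/3.
Check: 2/9 + 1/9 + 2/3 = 1.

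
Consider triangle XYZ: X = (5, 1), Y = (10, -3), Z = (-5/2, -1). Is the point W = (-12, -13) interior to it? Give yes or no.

no

Barycentric coordinates of W: (-169/40, 71/40, 69/20).
The three coordinates are negative, positive, positive; a point is interior exactly when all three are positive.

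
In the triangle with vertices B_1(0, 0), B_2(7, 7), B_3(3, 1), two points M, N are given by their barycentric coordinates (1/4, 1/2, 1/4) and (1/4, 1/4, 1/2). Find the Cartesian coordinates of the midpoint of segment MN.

Barycentric coordinates of the midpoint are the average: (1/4, 3/8, 3/8).
Converting: (1/4)·B_1 + (3/8)·B_2 + (3/8)·B_3 = (15/4, 3).

(15/4, 3)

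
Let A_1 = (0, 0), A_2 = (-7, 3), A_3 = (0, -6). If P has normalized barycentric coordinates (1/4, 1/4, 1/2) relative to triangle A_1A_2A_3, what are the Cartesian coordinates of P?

(-7/4, -9/4)

P = (1/4)·A_1 + (1/4)·A_2 + (1/2)·A_3.
x-coordinate: (1/4)·0 + (1/4)·(-7) + (1/2)·0 = -7/4.
y-coordinate: (1/4)·0 + (1/4)·3 + (1/2)·(-6) = -9/4.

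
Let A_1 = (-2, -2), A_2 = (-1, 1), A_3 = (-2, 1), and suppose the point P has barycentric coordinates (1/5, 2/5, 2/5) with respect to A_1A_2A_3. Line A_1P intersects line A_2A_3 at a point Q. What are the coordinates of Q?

Line A_1P meets A_2A_3 where the A_1-coordinate vanishes; zeroing P's A_1-weight and renormalizing leaves A_2, A_3-weights 2/5 : 2/5 → (1/2, 1/2).
So Q = (1/2)·A_2 + (1/2)·A_3 = (-3/2, 1).

(-3/2, 1)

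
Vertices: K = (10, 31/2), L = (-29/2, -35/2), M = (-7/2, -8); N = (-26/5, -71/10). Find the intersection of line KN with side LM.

(-9, -51/4)

Barycentric coordinates of N with respect to KLM: (1/5, 2/5, 2/5).
On side LM the K-coordinate is zero; dropping N's K-weight 1/5 and renormalizing the remaining 2/5 : 2/5 gives weights 1/2, 1/2 on L, M.
J = (1/2)·(-29/2, -35/2) + (1/2)·(-7/2, -8) = (-9, -51/4).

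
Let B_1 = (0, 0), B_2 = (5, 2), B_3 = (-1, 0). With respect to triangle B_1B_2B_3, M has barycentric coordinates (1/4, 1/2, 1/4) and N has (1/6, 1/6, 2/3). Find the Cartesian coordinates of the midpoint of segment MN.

(29/24, 2/3)

Barycentric coordinates of the midpoint are the average: (5/24, 1/3, 11/24).
Converting: (5/24)·B_1 + (1/3)·B_2 + (11/24)·B_3 = (29/24, 2/3).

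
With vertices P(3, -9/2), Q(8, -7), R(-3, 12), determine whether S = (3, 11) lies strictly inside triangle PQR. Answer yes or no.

no

Barycentric coordinates of S: (-206/135, 62/45, 31/27).
The three coordinates are negative, positive, positive; a point is interior exactly when all three are positive.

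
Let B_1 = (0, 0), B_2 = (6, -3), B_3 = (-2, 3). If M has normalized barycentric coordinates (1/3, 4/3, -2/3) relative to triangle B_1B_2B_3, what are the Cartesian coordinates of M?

(28/3, -6)

M = (1/3)·B_1 + (4/3)·B_2 + (-2/3)·B_3.
x-coordinate: (1/3)·0 + (4/3)·6 + (-2/3)·(-2) = 28/3.
y-coordinate: (1/3)·0 + (4/3)·(-3) + (-2/3)·3 = -6.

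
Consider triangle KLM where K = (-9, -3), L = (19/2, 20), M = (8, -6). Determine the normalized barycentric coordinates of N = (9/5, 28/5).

(2/5, 2/5, 1/5)

Signed area of the reference triangle: [KLM] = ½·((-9)·(20−(-6)) + (19/2)·(-6−(-3)) + 8·(-3−20)) = ½·(-234 − 57/2 − 184) = -893/4.
[NLM] = ½·((9/5)·(20−(-6)) + (19/2)·(-6−(28/5)) + 8·(28/5−20)) = ½·(234/5 − 551/5 − 576/5) = -893/10, so the K-coordinate is (-893/10)/(-893/4) = 2/5.
[KNM] = ½·((-9)·(28/5−(-6)) + (9/5)·(-6−(-3)) + 8·(-3−(28/5))) = ½·(-522/5 − 27/5 − 344/5) = -893/10, so the L-coordinate is 2/5.
[KLN] = ½·((-9)·(20−(28/5)) + (19/2)·(28/5−(-3)) + (9/5)·(-3−20)) = ½·(-648/5 + 817/10 − 207/5) = -893/20, so the M-coordinate is 1/5.
Check: 2/5 + 2/5 + 1/5 = 1.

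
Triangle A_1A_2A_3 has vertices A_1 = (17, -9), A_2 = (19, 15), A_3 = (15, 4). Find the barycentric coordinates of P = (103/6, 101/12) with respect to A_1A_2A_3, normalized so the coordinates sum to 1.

(1/12, 1/2, 5/12)

Signed area of the reference triangle: [A_1A_2A_3] = ½·(17·(15−4) + 19·(4−(-9)) + 15·(-9−15)) = ½·(187 + 247 − 360) = 37.
[PA_2A_3] = ½·((103/6)·(15−4) + 19·(4−(101/12)) + 15·(101/12−15)) = ½·(1133/6 − 1007/12 − 395/4) = 37/12, so the A_1-coordinate is (37/12)/37 = 1/12.
[A_1PA_3] = ½·(17·(101/12−4) + (103/6)·(4−(-9)) + 15·(-9−(101/12))) = ½·(901/12 + 1339/6 − 1045/4) = 37/2, so the A_2-coordinate is 1/2.
[A_1A_2P] = ½·(17·(15−(101/12)) + 19·(101/12−(-9)) + (103/6)·(-9−15)) = ½·(1343/12 + 3971/12 − 412) = 185/12, so the A_3-coordinate is 5/12.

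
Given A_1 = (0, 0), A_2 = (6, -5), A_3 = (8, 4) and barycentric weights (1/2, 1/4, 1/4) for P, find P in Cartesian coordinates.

P = (1/2)·A_1 + (1/4)·A_2 + (1/4)·A_3.
x-coordinate: (1/2)·0 + (1/4)·6 + (1/4)·8 = 7/2.
y-coordinate: (1/2)·0 + (1/4)·(-5) + (1/4)·4 = -1/4.

(7/2, -1/4)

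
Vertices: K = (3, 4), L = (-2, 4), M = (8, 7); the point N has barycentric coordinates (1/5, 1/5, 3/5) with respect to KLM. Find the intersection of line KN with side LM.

(11/2, 25/4)

Line KN meets LM where the K-coordinate vanishes; zeroing N's K-weight and renormalizing leaves L, M-weights 1/5 : 3/5 → (1/4, 3/4).
So J = (1/4)·L + (3/4)·M = (11/2, 25/4).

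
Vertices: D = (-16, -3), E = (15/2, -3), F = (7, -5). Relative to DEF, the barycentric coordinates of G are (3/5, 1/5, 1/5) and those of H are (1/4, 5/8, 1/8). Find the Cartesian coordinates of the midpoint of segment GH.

Barycentric coordinates of the midpoint are the average: (17/40, 33/80, 13/80).
Converting: (17/40)·D + (33/80)·E + (13/80)·F = (-411/160, -133/40).

(-411/160, -133/40)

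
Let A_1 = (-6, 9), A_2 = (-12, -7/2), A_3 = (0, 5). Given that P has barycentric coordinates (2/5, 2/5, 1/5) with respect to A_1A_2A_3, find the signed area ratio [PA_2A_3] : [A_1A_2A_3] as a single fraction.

2/5

The signed ratio [PA_2A_3]/[A_1A_2A_3] equals the barycentric coordinate of P at vertex A_1, which is 2/5.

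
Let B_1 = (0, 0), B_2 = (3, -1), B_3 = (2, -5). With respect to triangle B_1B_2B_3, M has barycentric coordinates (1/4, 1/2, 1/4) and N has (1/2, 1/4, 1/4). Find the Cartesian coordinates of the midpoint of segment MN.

(13/8, -13/8)

Barycentric coordinates of the midpoint are the average: (3/8, 3/8, 1/4).
Converting: (3/8)·B_1 + (3/8)·B_2 + (1/4)·B_3 = (13/8, -13/8).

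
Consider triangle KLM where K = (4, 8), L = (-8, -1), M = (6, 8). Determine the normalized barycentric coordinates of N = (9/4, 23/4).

(1/8, 1/4, 5/8)

Signed area of the reference triangle: [KLM] = ½·(4·(-1−8) + (-8)·(8−8) + 6·(8−(-1))) = ½·(-36 + 0 + 54) = 9.
[NLM] = ½·((9/4)·(-1−8) + (-8)·(8−(23/4)) + 6·(23/4−(-1))) = ½·(-81/4 − 18 + 81/2) = 9/8, so the K-coordinate is (9/8)/9 = 1/8.
[KNM] = ½·(4·(23/4−8) + (9/4)·(8−8) + 6·(8−(23/4))) = ½·(-9 + 0 + 27/2) = 9/4, so the L-coordinate is 1/4.
[KLN] = ½·(4·(-1−(23/4)) + (-8)·(23/4−8) + (9/4)·(8−(-1))) = ½·(-27 + 18 + 81/4) = 45/8, so the M-coordinate is 5/8.
Check: 1/8 + 1/4 + 5/8 = 1.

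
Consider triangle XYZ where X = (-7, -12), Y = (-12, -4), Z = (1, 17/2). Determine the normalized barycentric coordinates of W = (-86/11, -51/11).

Signed area of the reference triangle: [XYZ] = ½·((-7)·(-4−(17/2)) + (-12)·(17/2−(-12)) + 1·(-12−(-4))) = ½·(175/2 − 246 − 8) = -333/4.
[WYZ] = ½·((-86/11)·(-4−(17/2)) + (-12)·(17/2−(-51/11)) + 1·(-51/11−(-4))) = ½·(1075/11 − 1734/11 − 7/11) = -333/11, so the X-coordinate is (-333/11)/(-333/4) = 4/11.
[XWZ] = ½·((-7)·(-51/11−(17/2)) + (-86/11)·(17/2−(-12)) + 1·(-12−(-51/11))) = ½·(2023/22 − 1763/11 − 81/11) = -1665/44, so the Y-coordinate is 5/11.
[XYW] = ½·((-7)·(-4−(-51/11)) + (-12)·(-51/11−(-12)) + (-86/11)·(-12−(-4))) = ½·(-49/11 − 972/11 + 688/11) = -333/22, so the Z-coordinate is 2/11.

(4/11, 5/11, 2/11)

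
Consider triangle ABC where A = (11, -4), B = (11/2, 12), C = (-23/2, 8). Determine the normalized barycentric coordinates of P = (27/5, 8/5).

(3/5, 1/5, 1/5)

Signed area of the reference triangle: [ABC] = ½·(11·(12−8) + (11/2)·(8−(-4)) + (-23/2)·(-4−12)) = ½·(44 + 66 + 184) = 147.
[PBC] = ½·((27/5)·(12−8) + (11/2)·(8−(8/5)) + (-23/2)·(8/5−12)) = ½·(108/5 + 176/5 + 598/5) = 441/5, so the A-coordinate is (441/5)/147 = 3/5.
[APC] = ½·(11·(8/5−8) + (27/5)·(8−(-4)) + (-23/2)·(-4−(8/5))) = ½·(-352/5 + 324/5 + 322/5) = 147/5, so the B-coordinate is 1/5.
[ABP] = ½·(11·(12−(8/5)) + (11/2)·(8/5−(-4)) + (27/5)·(-4−12)) = ½·(572/5 + 154/5 − 432/5) = 147/5, so the C-coordinate is 1/5.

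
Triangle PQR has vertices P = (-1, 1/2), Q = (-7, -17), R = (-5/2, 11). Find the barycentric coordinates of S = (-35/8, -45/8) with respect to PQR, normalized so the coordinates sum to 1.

(1/4, 1/2, 1/4)

Signed area of the reference triangle: [PQR] = ½·((-1)·(-17−11) + (-7)·(11−(1/2)) + (-5/2)·(1/2−(-17))) = ½·(28 − 147/2 − 175/4) = -357/8.
[SQR] = ½·((-35/8)·(-17−11) + (-7)·(11−(-45/8)) + (-5/2)·(-45/8−(-17))) = ½·(245/2 − 931/8 − 455/16) = -357/32, so the P-coordinate is (-357/32)/(-357/8) = 1/4.
[PSR] = ½·((-1)·(-45/8−11) + (-35/8)·(11−(1/2)) + (-5/2)·(1/2−(-45/8))) = ½·(133/8 − 735/16 − 245/16) = -357/16, so the Q-coordinate is 1/2.
[PQS] = ½·((-1)·(-17−(-45/8)) + (-7)·(-45/8−(1/2)) + (-35/8)·(1/2−(-17))) = ½·(91/8 + 343/8 − 1225/16) = -357/32, so the R-coordinate is 1/4.
Check: 1/4 + 1/2 + 1/4 = 1.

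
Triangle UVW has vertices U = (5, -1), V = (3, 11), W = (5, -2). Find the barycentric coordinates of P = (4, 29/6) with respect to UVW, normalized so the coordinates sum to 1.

(1/3, 1/2, 1/6)

Signed area of the reference triangle: [UVW] = ½·(5·(11−(-2)) + 3·(-2−(-1)) + 5·(-1−11)) = ½·(65 − 3 − 60) = 1.
[PVW] = ½·(4·(11−(-2)) + 3·(-2−(29/6)) + 5·(29/6−11)) = ½·(52 − 41/2 − 185/6) = 1/3, so the U-coordinate is (1/3)/1 = 1/3.
[UPW] = ½·(5·(29/6−(-2)) + 4·(-2−(-1)) + 5·(-1−(29/6))) = ½·(205/6 − 4 − 175/6) = 1/2, so the V-coordinate is 1/2.
[UVP] = ½·(5·(11−(29/6)) + 3·(29/6−(-1)) + 4·(-1−11)) = ½·(185/6 + 35/2 − 48) = 1/6, so the W-coordinate is 1/6.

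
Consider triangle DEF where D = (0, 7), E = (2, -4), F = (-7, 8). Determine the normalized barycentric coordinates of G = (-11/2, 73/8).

(3/8, -1/8, 3/4)

Signed area of the reference triangle: [DEF] = ½·(0·(-4−8) + 2·(8−7) + (-7)·(7−(-4))) = ½·(0 + 2 − 77) = -75/2.
[GEF] = ½·((-11/2)·(-4−8) + 2·(8−(73/8)) + (-7)·(73/8−(-4))) = ½·(66 − 9/4 − 735/8) = -225/16, so the D-coordinate is (-225/16)/(-75/2) = 3/8.
[DGF] = ½·(0·(73/8−8) + (-11/2)·(8−7) + (-7)·(7−(73/8))) = ½·(0 − 11/2 + 119/8) = 75/16, so the E-coordinate is -1/8.
[DEG] = ½·(0·(-4−(73/8)) + 2·(73/8−7) + (-11/2)·(7−(-4))) = ½·(0 + 17/4 − 121/2) = -225/8, so the F-coordinate is 3/4.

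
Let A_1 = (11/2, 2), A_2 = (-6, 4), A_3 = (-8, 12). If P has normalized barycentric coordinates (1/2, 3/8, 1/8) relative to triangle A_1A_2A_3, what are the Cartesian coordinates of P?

(-1/2, 4)

P = (1/2)·A_1 + (3/8)·A_2 + (1/8)·A_3.
x-coordinate: (1/2)·(11/2) + (3/8)·(-6) + (1/8)·(-8) = -1/2.
y-coordinate: (1/2)·2 + (3/8)·4 + (1/8)·12 = 4.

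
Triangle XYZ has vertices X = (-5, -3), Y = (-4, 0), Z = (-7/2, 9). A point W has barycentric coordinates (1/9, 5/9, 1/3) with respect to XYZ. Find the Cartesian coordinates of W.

(-71/18, 8/3)

W = (1/9)·X + (5/9)·Y + (1/3)·Z.
x-coordinate: (1/9)·(-5) + (5/9)·(-4) + (1/3)·(-7/2) = -71/18.
y-coordinate: (1/9)·(-3) + (5/9)·0 + (1/3)·9 = 8/3.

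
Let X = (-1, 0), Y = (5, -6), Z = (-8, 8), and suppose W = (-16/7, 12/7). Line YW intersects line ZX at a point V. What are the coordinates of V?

(-26/5, 24/5)

Barycentric coordinates of W with respect to XYZ: (2/7, 2/7, 3/7).
On side ZX the Y-coordinate is zero; dropping W's Y-weight 2/7 and renormalizing the remaining 3/7 : 2/7 gives weights 3/5, 2/5 on Z, X.
V = (3/5)·(-8, 8) + (2/5)·(-1, 0) = (-26/5, 24/5).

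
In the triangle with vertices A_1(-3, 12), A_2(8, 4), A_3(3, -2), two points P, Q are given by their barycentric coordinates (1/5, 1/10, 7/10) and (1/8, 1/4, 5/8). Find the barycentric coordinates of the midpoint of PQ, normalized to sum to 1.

Since both coordinate triples sum to 1, the midpoint's barycentrics are the componentwise average.
(1/5+1/8)/2 = 13/80; similarly 7/40 and 53/80.

(13/80, 7/40, 53/80)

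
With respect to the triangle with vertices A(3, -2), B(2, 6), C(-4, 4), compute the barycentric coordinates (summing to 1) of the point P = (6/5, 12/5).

Signed area of the reference triangle: [ABC] = ½·(3·(6−4) + 2·(4−(-2)) + (-4)·(-2−6)) = ½·(6 + 12 + 32) = 25.
[PBC] = ½·((6/5)·(6−4) + 2·(4−(12/5)) + (-4)·(12/5−6)) = ½·(12/5 + 16/5 + 72/5) = 10, so the A-coordinate is 10/25 = 2/5.
[APC] = ½·(3·(12/5−4) + (6/5)·(4−(-2)) + (-4)·(-2−(12/5))) = ½·(-24/5 + 36/5 + 88/5) = 10, so the B-coordinate is 2/5.
[ABP] = ½·(3·(6−(12/5)) + 2·(12/5−(-2)) + (6/5)·(-2−6)) = ½·(54/5 + 44/5 − 48/5) = 5, so the C-coordinate is 1/5.
Check: 2/5 + 2/5 + 1/5 = 1.

(2/5, 2/5, 1/5)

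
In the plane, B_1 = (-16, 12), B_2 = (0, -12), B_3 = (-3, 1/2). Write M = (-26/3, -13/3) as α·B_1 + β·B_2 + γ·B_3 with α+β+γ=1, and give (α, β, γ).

(2/3, 1, -2/3)

Signed area of the reference triangle: [B_1B_2B_3] = ½·((-16)·(-12−(1/2)) + 0·(1/2−12) + (-3)·(12−(-12))) = ½·(200 + 0 − 72) = 64.
[MB_2B_3] = ½·((-26/3)·(-12−(1/2)) + 0·(1/2−(-13/3)) + (-3)·(-13/3−(-12))) = ½·(325/3 + 0 − 23) = 128/3, so the B_1-coordinate is (128/3)/64 = 2/3.
[B_1MB_3] = ½·((-16)·(-13/3−(1/2)) + (-26/3)·(1/2−12) + (-3)·(12−(-13/3))) = ½·(232/3 + 299/3 − 49) = 64, so the B_2-coordinate is 1.
[B_1B_2M] = ½·((-16)·(-12−(-13/3)) + 0·(-13/3−12) + (-26/3)·(12−(-12))) = ½·(368/3 + 0 − 208) = -128/3, so the B_3-coordinate is -2/3.
Check: 2/3 + 1 − 2/3 = 1.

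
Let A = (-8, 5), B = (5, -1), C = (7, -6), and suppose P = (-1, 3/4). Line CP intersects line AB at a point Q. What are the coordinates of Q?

Barycentric coordinates of P with respect to ABC: (1/2, 1/4, 1/4).
On side AB the C-coordinate is zero; dropping P's C-weight 1/4 and renormalizing the remaining 1/2 : 1/4 gives weights 2/3, 1/3 on A, B.
Q = (2/3)·(-8, 5) + (1/3)·(5, -1) = (-11/3, 3).

(-11/3, 3)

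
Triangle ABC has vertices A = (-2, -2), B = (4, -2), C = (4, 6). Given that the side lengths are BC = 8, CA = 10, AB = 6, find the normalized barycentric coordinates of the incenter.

(1/3, 5/12, 1/4)

The incenter has barycentric coordinates proportional to the opposite side lengths: (8 : 10 : 6).
Normalizing by 8+10+6 = 24 gives (1/3, 5/12, 1/4).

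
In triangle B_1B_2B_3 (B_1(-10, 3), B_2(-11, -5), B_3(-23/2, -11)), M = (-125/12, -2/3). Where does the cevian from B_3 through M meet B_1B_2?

(-51/5, 7/5)

Barycentric coordinates of M with respect to B_1B_2B_3: (2/3, 1/6, 1/6).
On side B_1B_2 the B_3-coordinate is zero; dropping M's B_3-weight 1/6 and renormalizing the remaining 2/3 : 1/6 gives weights 4/5, 1/5 on B_1, B_2.
N = (4/5)·(-10, 3) + (1/5)·(-11, -5) = (-51/5, 7/5).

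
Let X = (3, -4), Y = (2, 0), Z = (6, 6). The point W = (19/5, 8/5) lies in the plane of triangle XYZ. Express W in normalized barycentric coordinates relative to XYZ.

Signed area of the reference triangle: [XYZ] = ½·(3·(0−6) + 2·(6−(-4)) + 6·(-4−0)) = ½·(-18 + 20 − 24) = -11.
[WYZ] = ½·((19/5)·(0−6) + 2·(6−(8/5)) + 6·(8/5−0)) = ½·(-114/5 + 44/5 + 48/5) = -11/5, so the X-coordinate is (-11/5)/(-11) = 1/5.
[XWZ] = ½·(3·(8/5−6) + (19/5)·(6−(-4)) + 6·(-4−(8/5))) = ½·(-66/5 + 38 − 168/5) = -22/5, so the Y-coordinate is 2/5.
[XYW] = ½·(3·(0−(8/5)) + 2·(8/5−(-4)) + (19/5)·(-4−0)) = ½·(-24/5 + 56/5 − 76/5) = -22/5, so the Z-coordinate is 2/5.

(1/5, 2/5, 2/5)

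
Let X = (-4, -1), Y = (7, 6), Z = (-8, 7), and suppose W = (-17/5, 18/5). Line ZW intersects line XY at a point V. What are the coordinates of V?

(-1/3, 4/3)

Barycentric coordinates of W with respect to XYZ: (2/5, 1/5, 2/5).
On side XY the Z-coordinate is zero; dropping W's Z-weight 2/5 and renormalizing the remaining 2/5 : 1/5 gives weights 2/3, 1/3 on X, Y.
V = (2/3)·(-4, -1) + (1/3)·(7, 6) = (-1/3, 4/3).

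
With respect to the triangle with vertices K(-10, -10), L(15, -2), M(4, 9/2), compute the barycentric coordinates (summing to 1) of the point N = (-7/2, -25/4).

Signed area of the reference triangle: [KLM] = ½·((-10)·(-2−(9/2)) + 15·(9/2−(-10)) + 4·(-10−(-2))) = ½·(65 + 435/2 − 32) = 501/4.
[NLM] = ½·((-7/2)·(-2−(9/2)) + 15·(9/2−(-25/4)) + 4·(-25/4−(-2))) = ½·(91/4 + 645/4 − 17) = 167/2, so the K-coordinate is (167/2)/(501/4) = 2/3.
[KNM] = ½·((-10)·(-25/4−(9/2)) + (-7/2)·(9/2−(-10)) + 4·(-10−(-25/4))) = ½·(215/2 − 203/4 − 15) = 167/8, so the L-coordinate is 1/6.
[KLN] = ½·((-10)·(-2−(-25/4)) + 15·(-25/4−(-10)) + (-7/2)·(-10−(-2))) = ½·(-85/2 + 225/4 + 28) = 167/8, so the M-coordinate is 1/6.
Check: 2/3 + 1/6 + 1/6 = 1.

(2/3, 1/6, 1/6)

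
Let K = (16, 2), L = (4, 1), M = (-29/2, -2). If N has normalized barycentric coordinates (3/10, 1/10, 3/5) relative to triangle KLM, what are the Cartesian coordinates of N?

N = (3/10)·K + (1/10)·L + (3/5)·M.
x-coordinate: (3/10)·16 + (1/10)·4 + (3/5)·(-29/2) = -7/2.
y-coordinate: (3/10)·2 + (1/10)·1 + (3/5)·(-2) = -1/2.

(-7/2, -1/2)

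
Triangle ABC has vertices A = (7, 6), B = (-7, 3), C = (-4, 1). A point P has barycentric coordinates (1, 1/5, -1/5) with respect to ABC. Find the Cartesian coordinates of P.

P = 1·A + (1/5)·B + (-1/5)·C.
x-coordinate: 1·7 + (1/5)·(-7) + (-1/5)·(-4) = 32/5.
y-coordinate: 1·6 + (1/5)·3 + (-1/5)·1 = 32/5.

(32/5, 32/5)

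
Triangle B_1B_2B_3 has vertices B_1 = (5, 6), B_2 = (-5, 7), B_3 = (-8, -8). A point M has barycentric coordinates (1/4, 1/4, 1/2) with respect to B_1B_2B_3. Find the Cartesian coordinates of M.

(-4, -3/4)

M = (1/4)·B_1 + (1/4)·B_2 + (1/2)·B_3.
x-coordinate: (1/4)·5 + (1/4)·(-5) + (1/2)·(-8) = -4.
y-coordinate: (1/4)·6 + (1/4)·7 + (1/2)·(-8) = -3/4.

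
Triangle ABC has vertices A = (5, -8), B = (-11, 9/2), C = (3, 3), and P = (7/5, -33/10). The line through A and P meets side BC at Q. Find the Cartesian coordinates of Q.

Barycentric coordinates of P with respect to ABC: (3/5, 1/5, 1/5).
On side BC the A-coordinate is zero; dropping P's A-weight 3/5 and renormalizing the remaining 1/5 : 1/5 gives weights 1/2, 1/2 on B, C.
Q = (1/2)·(-11, 9/2) + (1/2)·(3, 3) = (-4, 15/4).

(-4, 15/4)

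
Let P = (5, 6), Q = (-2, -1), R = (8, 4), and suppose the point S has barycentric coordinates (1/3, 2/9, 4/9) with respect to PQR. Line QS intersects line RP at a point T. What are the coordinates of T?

Line QS meets RP where the Q-coordinate vanishes; zeroing S's Q-weight and renormalizing leaves R, P-weights 4/9 : 1/3 → (4/7, 3/7).
So T = (4/7)·R + (3/7)·P = (47/7, 34/7).

(47/7, 34/7)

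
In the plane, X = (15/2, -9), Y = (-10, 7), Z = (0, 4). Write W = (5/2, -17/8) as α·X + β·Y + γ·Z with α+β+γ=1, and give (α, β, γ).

Signed area of the reference triangle: [XYZ] = ½·((15/2)·(7−4) + (-10)·(4−(-9)) + 0·(-9−7)) = ½·(45/2 − 130 + 0) = -215/4.
[WYZ] = ½·((5/2)·(7−4) + (-10)·(4−(-17/8)) + 0·(-17/8−7)) = ½·(15/2 − 245/4 + 0) = -215/8, so the X-coordinate is (-215/8)/(-215/4) = 1/2.
[XWZ] = ½·((15/2)·(-17/8−4) + (5/2)·(4−(-9)) + 0·(-9−(-17/8))) = ½·(-735/16 + 65/2 + 0) = -215/32, so the Y-coordinate is 1/8.
[XYW] = ½·((15/2)·(7−(-17/8)) + (-10)·(-17/8−(-9)) + (5/2)·(-9−7)) = ½·(1095/16 − 275/4 − 40) = -645/32, so the Z-coordinate is 3/8.

(1/2, 1/8, 3/8)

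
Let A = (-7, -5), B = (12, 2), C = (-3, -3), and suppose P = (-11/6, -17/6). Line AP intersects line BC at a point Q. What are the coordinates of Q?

Barycentric coordinates of P with respect to ABC: (1/3, 1/6, 1/2).
On side BC the A-coordinate is zero; dropping P's A-weight 1/3 and renormalizing the remaining 1/6 : 1/2 gives weights 1/4, 3/4 on B, C.
Q = (1/4)·(12, 2) + (3/4)·(-3, -3) = (3/4, -7/4).

(3/4, -7/4)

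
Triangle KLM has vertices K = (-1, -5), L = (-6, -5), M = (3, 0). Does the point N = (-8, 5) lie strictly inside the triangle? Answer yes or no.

no

Barycentric coordinates of N: (-4, 3, 2).
The three coordinates are negative, positive, positive; a point is interior exactly when all three are positive.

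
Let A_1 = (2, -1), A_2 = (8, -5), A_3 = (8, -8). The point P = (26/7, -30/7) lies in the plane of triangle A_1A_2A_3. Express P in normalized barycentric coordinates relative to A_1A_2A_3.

(5/7, -3/7, 5/7)

Signed area of the reference triangle: [A_1A_2A_3] = ½·(2·(-5−(-8)) + 8·(-8−(-1)) + 8·(-1−(-5))) = ½·(6 − 56 + 32) = -9.
[PA_2A_3] = ½·((26/7)·(-5−(-8)) + 8·(-8−(-30/7)) + 8·(-30/7−(-5))) = ½·(78/7 − 208/7 + 40/7) = -45/7, so the A_1-coordinate is (-45/7)/(-9) = 5/7.
[A_1PA_3] = ½·(2·(-30/7−(-8)) + (26/7)·(-8−(-1)) + 8·(-1−(-30/7))) = ½·(52/7 − 26 + 184/7) = 27/7, so the A_2-coordinate is -3/7.
[A_1A_2P] = ½·(2·(-5−(-30/7)) + 8·(-30/7−(-1)) + (26/7)·(-1−(-5))) = ½·(-10/7 − 184/7 + 104/7) = -45/7, so the A_3-coordinate is 5/7.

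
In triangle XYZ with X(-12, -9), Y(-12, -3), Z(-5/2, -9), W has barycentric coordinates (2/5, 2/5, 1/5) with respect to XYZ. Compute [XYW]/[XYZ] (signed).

The signed ratio [XYW]/[XYZ] equals the barycentric coordinate of W at vertex Z, which is 1/5.

1/5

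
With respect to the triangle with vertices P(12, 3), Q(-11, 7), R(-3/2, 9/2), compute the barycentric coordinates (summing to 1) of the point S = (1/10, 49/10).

Signed area of the reference triangle: [PQR] = ½·(12·(7−(9/2)) + (-11)·(9/2−3) + (-3/2)·(3−7)) = ½·(30 − 33/2 + 6) = 39/4.
[SQR] = ½·((1/10)·(7−(9/2)) + (-11)·(9/2−(49/10)) + (-3/2)·(49/10−7)) = ½·(1/4 + 22/5 + 63/20) = 39/10, so the P-coordinate is (39/10)/(39/4) = 2/5.
[PSR] = ½·(12·(49/10−(9/2)) + (1/10)·(9/2−3) + (-3/2)·(3−(49/10))) = ½·(24/5 + 3/20 + 57/20) = 39/10, so the Q-coordinate is 2/5.
[PQS] = ½·(12·(7−(49/10)) + (-11)·(49/10−3) + (1/10)·(3−7)) = ½·(126/5 − 209/10 − 2/5) = 39/20, so the R-coordinate is 1/5.
Check: 2/5 + 2/5 + 1/5 = 1.

(2/5, 2/5, 1/5)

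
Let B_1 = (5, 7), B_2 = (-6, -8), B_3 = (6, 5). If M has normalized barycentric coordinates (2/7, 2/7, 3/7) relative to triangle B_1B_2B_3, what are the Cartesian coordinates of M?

(16/7, 13/7)

M = (2/7)·B_1 + (2/7)·B_2 + (3/7)·B_3.
x-coordinate: (2/7)·5 + (2/7)·(-6) + (3/7)·6 = 16/7.
y-coordinate: (2/7)·7 + (2/7)·(-8) + (3/7)·5 = 13/7.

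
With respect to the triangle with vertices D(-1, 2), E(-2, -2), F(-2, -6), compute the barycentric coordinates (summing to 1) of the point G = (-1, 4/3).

(1, -1/6, 1/6)

Signed area of the reference triangle: [DEF] = ½·((-1)·(-2−(-6)) + (-2)·(-6−2) + (-2)·(2−(-2))) = ½·(-4 + 16 − 8) = 2.
[GEF] = ½·((-1)·(-2−(-6)) + (-2)·(-6−(4/3)) + (-2)·(4/3−(-2))) = ½·(-4 + 44/3 − 20/3) = 2, so the D-coordinate is 2/2 = 1.
[DGF] = ½·((-1)·(4/3−(-6)) + (-1)·(-6−2) + (-2)·(2−(4/3))) = ½·(-22/3 + 8 − 4/3) = -1/3, so the E-coordinate is -1/6.
[DEG] = ½·((-1)·(-2−(4/3)) + (-2)·(4/3−2) + (-1)·(2−(-2))) = ½·(10/3 + 4/3 − 4) = 1/3, so the F-coordinate is 1/6.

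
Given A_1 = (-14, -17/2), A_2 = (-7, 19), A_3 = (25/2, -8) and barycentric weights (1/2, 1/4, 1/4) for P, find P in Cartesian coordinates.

(-45/8, -3/2)

P = (1/2)·A_1 + (1/4)·A_2 + (1/4)·A_3.
x-coordinate: (1/2)·(-14) + (1/4)·(-7) + (1/4)·(25/2) = -45/8.
y-coordinate: (1/2)·(-17/2) + (1/4)·19 + (1/4)·(-8) = -3/2.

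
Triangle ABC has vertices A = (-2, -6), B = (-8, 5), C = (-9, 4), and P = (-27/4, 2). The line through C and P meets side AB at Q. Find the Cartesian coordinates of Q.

(-6, 4/3)

Barycentric coordinates of P with respect to ABC: (1/4, 1/2, 1/4).
On side AB the C-coordinate is zero; dropping P's C-weight 1/4 and renormalizing the remaining 1/4 : 1/2 gives weights 1/3, 2/3 on A, B.
Q = (1/3)·(-2, -6) + (2/3)·(-8, 5) = (-6, 4/3).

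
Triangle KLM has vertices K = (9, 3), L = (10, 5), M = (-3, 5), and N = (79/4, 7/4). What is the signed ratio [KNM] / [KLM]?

[KLM] = ½·(9·(5−5) + 10·(5−3) + (-3)·(3−5)) = ½·(0 + 20 + 6) = 13.
[KNM] = ½·(9·(7/4−5) + (79/4)·(5−3) + (-3)·(3−(7/4))) = ½·(-117/4 + 79/2 − 15/4) = 13/4, so the ratio is (13/4)/13 = 1/4.

1/4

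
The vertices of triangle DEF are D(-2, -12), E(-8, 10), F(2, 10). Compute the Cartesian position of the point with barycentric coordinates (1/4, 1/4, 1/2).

(-3/2, 9/2)

G = (1/4)·D + (1/4)·E + (1/2)·F.
x-coordinate: (1/4)·(-2) + (1/4)·(-8) + (1/2)·2 = -3/2.
y-coordinate: (1/4)·(-12) + (1/4)·10 + (1/2)·10 = 9/2.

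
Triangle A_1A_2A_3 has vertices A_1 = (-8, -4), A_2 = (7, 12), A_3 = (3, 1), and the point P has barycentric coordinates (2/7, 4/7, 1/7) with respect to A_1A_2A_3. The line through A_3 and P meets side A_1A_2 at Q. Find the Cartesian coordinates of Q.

(2, 20/3)

Line A_3P meets A_1A_2 where the A_3-coordinate vanishes; zeroing P's A_3-weight and renormalizing leaves A_1, A_2-weights 2/7 : 4/7 → (1/3, 2/3).
So Q = (1/3)·A_1 + (2/3)·A_2 = (2, 20/3).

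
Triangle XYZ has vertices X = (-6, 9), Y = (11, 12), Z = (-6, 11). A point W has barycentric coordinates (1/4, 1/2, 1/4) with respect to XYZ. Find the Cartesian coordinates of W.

(5/2, 11)

W = (1/4)·X + (1/2)·Y + (1/4)·Z.
x-coordinate: (1/4)·(-6) + (1/2)·11 + (1/4)·(-6) = 5/2.
y-coordinate: (1/4)·9 + (1/2)·12 + (1/4)·11 = 11.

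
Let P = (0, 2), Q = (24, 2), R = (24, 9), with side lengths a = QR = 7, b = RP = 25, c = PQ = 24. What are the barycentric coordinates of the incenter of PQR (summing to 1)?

(1/8, 25/56, 3/7)

The incenter has barycentric coordinates proportional to the opposite side lengths: (7 : 25 : 24).
Normalizing by 7+25+24 = 56 gives (1/8, 25/56, 3/7).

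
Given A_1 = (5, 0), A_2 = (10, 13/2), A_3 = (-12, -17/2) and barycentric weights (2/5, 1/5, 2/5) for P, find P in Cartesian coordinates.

P = (2/5)·A_1 + (1/5)·A_2 + (2/5)·A_3.
x-coordinate: (2/5)·5 + (1/5)·10 + (2/5)·(-12) = -4/5.
y-coordinate: (2/5)·0 + (1/5)·(13/2) + (2/5)·(-17/2) = -21/10.

(-4/5, -21/10)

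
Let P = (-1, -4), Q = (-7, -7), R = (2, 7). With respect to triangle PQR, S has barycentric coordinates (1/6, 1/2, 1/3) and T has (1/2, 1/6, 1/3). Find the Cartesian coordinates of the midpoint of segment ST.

(-2, -4/3)

Barycentric coordinates of the midpoint are the average: (1/3, 1/3, 1/3).
Converting: (1/3)·P + (1/3)·Q + (1/3)·R = (-2, -4/3).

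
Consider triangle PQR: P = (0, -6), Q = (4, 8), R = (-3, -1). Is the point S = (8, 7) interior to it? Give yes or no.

Barycentric coordinates of S: (43/62, 79/62, -30/31).
The three coordinates are positive, positive, negative; a point is interior exactly when all three are positive.

no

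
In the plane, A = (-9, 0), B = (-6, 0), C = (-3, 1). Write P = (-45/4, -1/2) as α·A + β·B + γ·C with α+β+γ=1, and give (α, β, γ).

Signed area of the reference triangle: [ABC] = ½·((-9)·(0−1) + (-6)·(1−0) + (-3)·(0−0)) = ½·(9 − 6 + 0) = 3/2.
[PBC] = ½·((-45/4)·(0−1) + (-6)·(1−(-1/2)) + (-3)·(-1/2−0)) = ½·(45/4 − 9 + 3/2) = 15/8, so the A-coordinate is (15/8)/(3/2) = 5/4.
[APC] = ½·((-9)·(-1/2−1) + (-45/4)·(1−0) + (-3)·(0−(-1/2))) = ½·(27/2 − 45/4 − 3/2) = 3/8, so the B-coordinate is 1/4.
[ABP] = ½·((-9)·(0−(-1/2)) + (-6)·(-1/2−0) + (-45/4)·(0−0)) = ½·(-9/2 + 3 + 0) = -3/4, so the C-coordinate is -1/2.

(5/4, 1/4, -1/2)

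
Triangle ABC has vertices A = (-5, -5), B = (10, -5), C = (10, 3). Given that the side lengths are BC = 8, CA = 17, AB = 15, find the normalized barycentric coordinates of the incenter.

The incenter has barycentric coordinates proportional to the opposite side lengths: (8 : 17 : 15).
Normalizing by 8+17+15 = 40 gives (1/5, 17/40, 3/8).

(1/5, 17/40, 3/8)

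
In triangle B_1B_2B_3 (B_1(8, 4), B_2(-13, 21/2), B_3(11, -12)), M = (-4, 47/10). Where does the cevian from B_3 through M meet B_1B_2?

(-31/4, 71/8)

Barycentric coordinates of M with respect to B_1B_2B_3: (1/5, 3/5, 1/5).
On side B_1B_2 the B_3-coordinate is zero; dropping M's B_3-weight 1/5 and renormalizing the remaining 1/5 : 3/5 gives weights 1/4, 3/4 on B_1, B_2.
N = (1/4)·(8, 4) + (3/4)·(-13, 21/2) = (-31/4, 71/8).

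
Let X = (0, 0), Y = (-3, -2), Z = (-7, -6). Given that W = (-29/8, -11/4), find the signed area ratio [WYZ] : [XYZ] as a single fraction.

[XYZ] = ½·(0·(-2−(-6)) + (-3)·(-6−0) + (-7)·(0−(-2))) = ½·(0 + 18 − 14) = 2.
[WYZ] = ½·((-29/8)·(-2−(-6)) + (-3)·(-6−(-11/4)) + (-7)·(-11/4−(-2))) = ½·(-29/2 + 39/4 + 21/4) = 1/4, so the ratio is (1/4)/2 = 1/8.

1/8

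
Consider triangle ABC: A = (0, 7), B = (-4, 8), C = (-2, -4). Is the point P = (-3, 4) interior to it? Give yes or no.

Barycentric coordinates of P: (2/23, 27/46, 15/46).
The three coordinates are positive, positive, positive; a point is interior exactly when all three are positive.

yes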